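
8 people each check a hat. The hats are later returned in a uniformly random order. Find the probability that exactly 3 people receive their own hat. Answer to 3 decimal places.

Choose which 3 of the 8 are fixed: C(8,3) = 56 ways.
The remaining 5 must have no fixed point: D(5) = 44.
P = 56·44/40320 = 11/180 ≈ 0.061.

0.061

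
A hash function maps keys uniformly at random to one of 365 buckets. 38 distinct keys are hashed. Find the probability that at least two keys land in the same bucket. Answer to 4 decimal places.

It's easier to compute the probability that all 38 are distinct.
P(all distinct) = 365/365 · 364/365 · ··· · 328/365 ≈ 0.1359.
So the probability of at least one match is 1 − 0.1359 = 0.8641.

0.8641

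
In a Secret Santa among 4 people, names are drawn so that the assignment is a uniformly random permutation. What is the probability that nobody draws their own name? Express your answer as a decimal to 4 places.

This is the derangement probability: permutations of 4 with no fixed point.
D(4) = 4! · (1 − 1/1! + 1/2! − ··· + (−1)^4/4!) = 9.
P = 9/24 = 3/8 ≈ 0.3750.

0.3750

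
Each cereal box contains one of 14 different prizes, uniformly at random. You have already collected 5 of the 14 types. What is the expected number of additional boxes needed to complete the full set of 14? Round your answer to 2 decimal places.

39.61

Starting from 5 distinct types, each trial gives a new one with probability (14−i)/14 when i types are held, so the wait for the next new type is 14/(14−i).
E = 14/9 + 14/8 + 14/7 + 14/6 + 14/5 + 14/4 + 14/3 + 14/2 + 14/1 = 7129/180 ≈ 39.61.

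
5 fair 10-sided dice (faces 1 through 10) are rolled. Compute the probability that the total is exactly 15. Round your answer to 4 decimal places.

0.0100

There are 10^5 = 100000 equally likely outcomes.
The number of ordered 5-tuples from {1,…,10} summing to 15 is 996.
P(sum = 15) = 996/100000 = 249/25000 ≈ 0.0100.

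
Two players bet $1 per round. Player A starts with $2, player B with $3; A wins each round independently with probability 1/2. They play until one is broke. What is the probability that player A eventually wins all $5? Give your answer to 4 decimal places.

0.4000

With a fair step, P(i) = ½P(i−1) + ½P(i+1) with P(0)=0, P(5)=1 has the linear solution P(i) = i/5.
P(2) = 2/5 ≈ 0.4000.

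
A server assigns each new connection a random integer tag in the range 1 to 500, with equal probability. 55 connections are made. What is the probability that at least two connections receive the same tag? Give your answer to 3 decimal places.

0.954

It's easier to compute the probability that all 55 are distinct.
P(all distinct) = 500/500 · 499/500 · ··· · 446/500 ≈ 0.046.
So the probability of at least one match is 1 − 0.046 = 0.954.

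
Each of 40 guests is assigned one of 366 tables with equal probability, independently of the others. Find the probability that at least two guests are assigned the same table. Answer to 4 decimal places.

0.8905

It's easier to compute the probability that all 40 are distinct.
P(all distinct) = 366/366 · 365/366 · ··· · 327/366 ≈ 0.1095.
So the probability of at least one match is 1 − 0.1095 = 0.8905.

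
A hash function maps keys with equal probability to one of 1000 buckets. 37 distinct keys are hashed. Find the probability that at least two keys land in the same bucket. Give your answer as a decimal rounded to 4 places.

0.4905

It's easier to compute the probability that all 37 are distinct.
P(all distinct) = 1000/1000 · 999/1000 · ··· · 964/1000 ≈ 0.5095.
So the probability of at least one match is 1 − 0.5095 = 0.4905.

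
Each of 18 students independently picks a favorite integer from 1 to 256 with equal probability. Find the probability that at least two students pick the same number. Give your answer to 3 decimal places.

It's easier to compute the probability that all 18 are distinct.
P(all distinct) = 256/256 · 255/256 · ··· · 239/256 ≈ 0.542.
So the probability of at least one match is 1 − 0.542 = 0.458.

0.458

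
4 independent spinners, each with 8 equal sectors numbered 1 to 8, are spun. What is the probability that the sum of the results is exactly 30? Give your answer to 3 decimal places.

0.002

There are 8^4 = 4096 equally likely outcomes.
The number of ordered 4-tuples from {1,…,8} summing to 30 is 10.
P(sum = 30) = 10/4096 = 5/2048 ≈ 0.002.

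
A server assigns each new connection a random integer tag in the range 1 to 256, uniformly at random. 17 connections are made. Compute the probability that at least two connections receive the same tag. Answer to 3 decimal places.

0.419

It's easier to compute the probability that all 17 are distinct.
P(all distinct) = 256/256 · 255/256 · ··· · 240/256 ≈ 0.581.
So the probability of at least one match is 1 − 0.581 = 0.419.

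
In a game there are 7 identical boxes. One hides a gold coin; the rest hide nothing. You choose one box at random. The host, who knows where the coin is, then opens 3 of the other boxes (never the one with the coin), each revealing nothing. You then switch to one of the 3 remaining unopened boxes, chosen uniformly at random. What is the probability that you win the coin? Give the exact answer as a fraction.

Your original box holds the coin with probability 1/7, so the other 6 collectively hold it with probability 6/7.
The host can always find 3 empty boxes to open, so the reveals don't change that 6/7; it is now spread over the 3 remaining unopened boxes.
P(win by switching) = (6/7) · (1/3) = 2/7.

2/7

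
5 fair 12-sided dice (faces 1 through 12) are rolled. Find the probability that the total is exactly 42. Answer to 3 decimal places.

0.025

There are 12^5 = 248832 equally likely outcomes.
The number of ordered 5-tuples from {1,…,12} summing to 42 is 6265.
P(sum = 42) = 6265/248832 ≈ 0.025.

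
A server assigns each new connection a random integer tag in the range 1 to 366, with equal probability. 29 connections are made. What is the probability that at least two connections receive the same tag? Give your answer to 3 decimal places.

It's easier to compute the probability that all 29 are distinct.
P(all distinct) = 366/366 · 365/366 · ··· · 338/366 ≈ 0.320.
So the probability of at least one match is 1 − 0.320 = 0.680.

0.680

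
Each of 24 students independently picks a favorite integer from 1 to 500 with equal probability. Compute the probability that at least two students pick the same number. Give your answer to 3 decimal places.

0.429

It's easier to compute the probability that all 24 are distinct.
P(all distinct) = 500/500 · 499/500 · ··· · 477/500 ≈ 0.571.
So the probability of at least one match is 1 − 0.571 = 0.429.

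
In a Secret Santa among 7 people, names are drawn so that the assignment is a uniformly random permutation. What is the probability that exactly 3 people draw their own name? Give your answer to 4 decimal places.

0.0625

Choose which 3 of the 7 are fixed: C(7,3) = 35 ways.
The remaining 4 must have no fixed point: D(4) = 9.
P = 35·9/5040 = 1/16 ≈ 0.0625.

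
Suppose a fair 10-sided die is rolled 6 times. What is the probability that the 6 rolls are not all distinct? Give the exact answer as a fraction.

P(all 6 different) = 10/10 · 9/10 · ··· · 5/10 = 189/1250.
P(at least two equal) = 1 − 189/1250 = 1061/1250.

1061/1250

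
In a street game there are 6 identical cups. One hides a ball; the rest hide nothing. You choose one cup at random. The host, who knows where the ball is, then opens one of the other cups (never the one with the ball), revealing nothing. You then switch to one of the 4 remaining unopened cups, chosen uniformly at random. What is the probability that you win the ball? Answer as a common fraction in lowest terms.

Your original cup holds the ball with probability 1/6, so the other 5 collectively hold it with probability 5/6.
The host can always find an empty cup to open, so this doesn't change that 5/6; it is now spread over the 4 remaining unopened cups.
P(win by switching) = (5/6) · (1/4) = 5/24.

5/24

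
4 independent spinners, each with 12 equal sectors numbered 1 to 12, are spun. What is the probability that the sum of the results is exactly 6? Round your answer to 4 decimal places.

0.0005

There are 12^4 = 20736 equally likely outcomes.
The number of ordered 4-tuples from {1,…,12} summing to 6 is 10.
P(sum = 6) = 10/20736 = 5/10368 ≈ 0.0005.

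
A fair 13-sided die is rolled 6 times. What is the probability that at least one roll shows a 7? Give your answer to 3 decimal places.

0.381

P(no roll shows a 7) = (12/13)^6 ≈ 0.619.
P(at least one) = 1 − 0.619 = 0.381.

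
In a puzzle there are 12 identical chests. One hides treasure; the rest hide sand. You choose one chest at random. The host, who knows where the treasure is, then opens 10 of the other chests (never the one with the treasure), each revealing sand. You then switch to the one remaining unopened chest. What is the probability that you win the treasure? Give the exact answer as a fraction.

Your original chest holds the treasure with probability 1/12, so the other 11 collectively hold it with probability 11/12.
The host can always find 10 empty chests to open, so the reveals don't change that 11/12; it is now spread over the 1 remaining unopened chest.
P(win by switching) = (11/12) · (1/1) = 11/12.

11/12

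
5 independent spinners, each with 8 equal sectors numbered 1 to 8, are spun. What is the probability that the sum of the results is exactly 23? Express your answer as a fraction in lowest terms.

615/8192

There are 8^5 = 32768 equally likely outcomes.
The number of ordered 5-tuples from {1,…,8} summing to 23 is 2460.
P(sum = 23) = 2460/32768 = 615/8192.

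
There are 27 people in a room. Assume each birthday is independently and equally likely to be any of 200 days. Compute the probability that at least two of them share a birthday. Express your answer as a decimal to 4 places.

It's easier to compute the probability that all 27 are distinct.
P(all distinct) = 200/200 · 199/200 · ··· · 174/200 ≈ 0.1591.
So the probability of at least one match is 1 − 0.1591 = 0.8409.

0.8409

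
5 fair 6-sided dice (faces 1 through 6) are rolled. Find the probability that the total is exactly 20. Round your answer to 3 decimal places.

There are 6^5 = 7776 equally likely outcomes.
The number of ordered 5-tuples from {1,…,6} summing to 20 is 651.
P(sum = 20) = 651/7776 = 217/2592 ≈ 0.084.

0.084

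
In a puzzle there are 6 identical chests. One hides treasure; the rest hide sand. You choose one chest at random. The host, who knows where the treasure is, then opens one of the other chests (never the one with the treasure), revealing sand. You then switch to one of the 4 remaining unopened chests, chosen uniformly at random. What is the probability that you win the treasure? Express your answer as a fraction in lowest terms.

5/24

Your original chest holds the treasure with probability 1/6, so the other 5 collectively hold it with probability 5/6.
The host can always find an empty chest to open, so this doesn't change that 5/6; it is now spread over the 4 remaining unopened chests.
P(win by switching) = (5/6) · (1/4) = 5/24.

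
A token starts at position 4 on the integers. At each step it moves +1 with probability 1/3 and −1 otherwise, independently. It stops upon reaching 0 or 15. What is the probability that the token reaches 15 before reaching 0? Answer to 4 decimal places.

Let r = q/p = (2/3)/(1/3) = 2. The recurrence P(i) = p·P(i+1) + q·P(i−1) with P(0)=0, P(15)=1 gives P(i) = (1 − r^i)/(1 − r^15).
P(4) = (1 − (2)^4) / (1 − (2)^15) = 15/32767 ≈ 0.0005.

0.0005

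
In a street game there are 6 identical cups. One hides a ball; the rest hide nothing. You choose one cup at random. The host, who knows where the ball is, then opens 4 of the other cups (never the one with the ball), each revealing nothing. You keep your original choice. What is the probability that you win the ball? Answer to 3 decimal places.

0.167

The host can always open 4 empty cups regardless of your choice, so the reveals give no information about your original cup.
P(win by staying) = 1/6 ≈ 0.167.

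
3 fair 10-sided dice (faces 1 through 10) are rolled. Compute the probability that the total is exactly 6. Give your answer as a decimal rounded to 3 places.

There are 10^3 = 1000 equally likely outcomes.
The number of ordered 3-tuples from {1,…,10} summing to 6 is 10.
P(sum = 6) = 10/1000 = 1/100 ≈ 0.010.

0.010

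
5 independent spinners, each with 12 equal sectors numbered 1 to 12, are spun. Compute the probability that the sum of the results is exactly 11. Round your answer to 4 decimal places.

There are 12^5 = 248832 equally likely outcomes.
The number of ordered 5-tuples from {1,…,12} summing to 11 is 210.
P(sum = 11) = 210/248832 = 35/41472 ≈ 0.0008.

0.0008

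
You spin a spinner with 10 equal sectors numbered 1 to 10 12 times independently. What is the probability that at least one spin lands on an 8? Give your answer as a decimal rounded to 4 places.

P(no spin lands on an 8) = (9/10)^12 ≈ 0.2824.
P(at least one) = 1 − 0.2824 = 0.7176.

0.7176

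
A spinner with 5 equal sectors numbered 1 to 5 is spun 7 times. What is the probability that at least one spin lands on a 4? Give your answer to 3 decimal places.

P(no spin lands on a 4) = (4/5)^7 ≈ 0.210.
P(at least one) = 1 − 0.210 = 0.790.

0.790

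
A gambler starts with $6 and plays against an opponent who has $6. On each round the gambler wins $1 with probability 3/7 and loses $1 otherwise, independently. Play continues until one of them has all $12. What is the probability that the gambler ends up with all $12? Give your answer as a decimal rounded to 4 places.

0.1511

Let r = q/p = (4/7)/(3/7) = 4/3. The recurrence P(i) = p·P(i+1) + q·P(i−1) with P(0)=0, P(12)=1 gives P(i) = (1 − r^i)/(1 − r^12).
P(6) = (1 − (4/3)^6) / (1 − (4/3)^12) = 729/4825 ≈ 0.1511.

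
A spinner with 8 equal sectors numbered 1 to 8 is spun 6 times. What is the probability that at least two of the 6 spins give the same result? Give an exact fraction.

3781/4096

P(all 6 different) = 8/8 · 7/8 · ··· · 3/8 = 315/4096.
P(at least two equal) = 1 − 315/4096 = 3781/4096.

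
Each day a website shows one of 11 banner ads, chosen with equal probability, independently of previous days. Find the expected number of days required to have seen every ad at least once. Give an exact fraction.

After i distinct types are collected, each trial gives a new one with probability (11−i)/11, so the expected wait for the next new type is 11/(11−i).
E = 11/11 + 11/10 + 11/9 + 11/8 + 11/7 + 11/6 + 11/5 + 11/4 + 11/3 + 11/2 + 11/1 = 83711/2520.

83711/2520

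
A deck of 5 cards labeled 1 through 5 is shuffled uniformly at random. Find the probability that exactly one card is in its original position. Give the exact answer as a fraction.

Choose which one is fixed: C(5,1) = 5 ways.
The remaining 4 must have no fixed point: D(4) = 9.
P = 5·9/120 = 3/8.

3/8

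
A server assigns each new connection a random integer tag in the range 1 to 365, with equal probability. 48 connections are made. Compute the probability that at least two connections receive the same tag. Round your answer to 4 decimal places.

0.9606

It's easier to compute the probability that all 48 are distinct.
P(all distinct) = 365/365 · 364/365 · ··· · 318/365 ≈ 0.0394.
So the probability of at least one match is 1 − 0.0394 = 0.9606.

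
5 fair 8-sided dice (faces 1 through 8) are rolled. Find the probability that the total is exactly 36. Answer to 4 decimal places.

0.0021

There are 8^5 = 32768 equally likely outcomes.
The number of ordered 5-tuples from {1,…,8} summing to 36 is 70.
P(sum = 36) = 70/32768 = 35/16384 ≈ 0.0021.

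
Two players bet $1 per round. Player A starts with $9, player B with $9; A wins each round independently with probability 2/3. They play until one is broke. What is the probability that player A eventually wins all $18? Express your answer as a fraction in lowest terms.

512/513

Let r = q/p = (1/3)/(2/3) = 1/2. The recurrence P(i) = p·P(i+1) + q·P(i−1) with P(0)=0, P(18)=1 gives P(i) = (1 − r^i)/(1 − r^18).
P(9) = (1 − (1/2)^9) / (1 − (1/2)^18) = 512/513.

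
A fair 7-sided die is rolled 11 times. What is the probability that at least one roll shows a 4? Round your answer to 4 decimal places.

P(no roll shows a 4) = (6/7)^11 ≈ 0.1835.
P(at least one) = 1 − 0.1835 = 0.8165.

0.8165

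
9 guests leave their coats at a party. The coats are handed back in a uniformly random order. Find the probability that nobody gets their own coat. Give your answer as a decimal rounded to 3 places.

0.368

This is the derangement probability: permutations of 9 with no fixed point.
D(9) = 9! · (1 − 1/1! + 1/2! − ··· + (−1)^9/9!) = 133496.
P = 133496/362880 = 16687/45360 ≈ 0.368.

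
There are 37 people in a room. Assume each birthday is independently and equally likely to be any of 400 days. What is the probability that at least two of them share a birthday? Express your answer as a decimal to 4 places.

It's easier to compute the probability that all 37 are distinct.
P(all distinct) = 400/400 · 399/400 · ··· · 364/400 ≈ 0.1794.
So the probability of at least one match is 1 − 0.1794 = 0.8206.

0.8206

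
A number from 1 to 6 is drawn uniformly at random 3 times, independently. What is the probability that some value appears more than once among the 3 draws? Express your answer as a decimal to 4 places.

P(all 3 different) = 6/6 · 5/6 · ··· · 4/6 ≈ 0.5556.
P(at least two equal) = 1 − 0.5556 = 0.4444.

0.4444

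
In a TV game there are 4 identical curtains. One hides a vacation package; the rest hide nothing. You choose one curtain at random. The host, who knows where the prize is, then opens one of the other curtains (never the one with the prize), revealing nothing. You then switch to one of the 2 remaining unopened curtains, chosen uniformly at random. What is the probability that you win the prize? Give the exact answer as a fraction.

Your original curtain holds the prize with probability 1/4, so the other 3 collectively hold it with probability 3/4.
The host can always find an empty curtain to open, so this doesn't change that 3/4; it is now spread over the 2 remaining unopened curtains.
P(win by switching) = (3/4) · (1/2) = 3/8.

3/8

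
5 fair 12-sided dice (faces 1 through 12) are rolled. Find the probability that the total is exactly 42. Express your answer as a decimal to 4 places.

There are 12^5 = 248832 equally likely outcomes.
The number of ordered 5-tuples from {1,…,12} summing to 42 is 6265.
P(sum = 42) = 6265/248832 ≈ 0.0252.

0.0252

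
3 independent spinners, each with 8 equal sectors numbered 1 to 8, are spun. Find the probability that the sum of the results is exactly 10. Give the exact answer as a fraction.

9/128

There are 8^3 = 512 equally likely outcomes.
The number of ordered 3-tuples from {1,…,8} summing to 10 is 36.
P(sum = 10) = 36/512 = 9/128.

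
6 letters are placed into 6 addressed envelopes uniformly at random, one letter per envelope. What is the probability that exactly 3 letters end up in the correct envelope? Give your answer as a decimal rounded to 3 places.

0.056

Choose which 3 of the 6 are fixed: C(6,3) = 20 ways.
The remaining 3 must have no fixed point: D(3) = 2.
P = 20·2/720 = 1/18 ≈ 0.056.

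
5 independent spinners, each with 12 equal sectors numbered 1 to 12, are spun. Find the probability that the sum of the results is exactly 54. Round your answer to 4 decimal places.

0.0008

There are 12^5 = 248832 equally likely outcomes.
The number of ordered 5-tuples from {1,…,12} summing to 54 is 210.
P(sum = 54) = 210/248832 = 35/41472 ≈ 0.0008.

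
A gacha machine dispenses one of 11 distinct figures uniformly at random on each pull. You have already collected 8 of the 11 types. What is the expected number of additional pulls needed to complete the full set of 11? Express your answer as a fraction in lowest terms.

Starting from 8 distinct types, each trial gives a new one with probability (11−i)/11 when i types are held, so the wait for the next new type is 11/(11−i).
E = 11/3 + 11/2 + 11/1 = 121/6.

121/6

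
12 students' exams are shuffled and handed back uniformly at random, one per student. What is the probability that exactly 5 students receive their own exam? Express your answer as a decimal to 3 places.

0.003

Choose which 5 of the 12 are fixed: C(12,5) = 792 ways.
The remaining 7 must have no fixed point: D(7) = 1854.
P = 792·1854/479001600 = 103/33600 ≈ 0.003.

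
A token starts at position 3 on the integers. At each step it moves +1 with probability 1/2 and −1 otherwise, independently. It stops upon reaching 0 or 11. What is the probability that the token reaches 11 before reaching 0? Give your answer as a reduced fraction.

With a fair step, P(i) = ½P(i−1) + ½P(i+1) with P(0)=0, P(11)=1 has the linear solution P(i) = i/11.
P(3) = 3/11.

3/11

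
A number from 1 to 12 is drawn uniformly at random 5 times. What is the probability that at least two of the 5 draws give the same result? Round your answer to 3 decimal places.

P(all 5 different) = 12/12 · 11/12 · ··· · 8/12 ≈ 0.382.
P(at least two equal) = 1 − 0.382 = 0.618.

0.618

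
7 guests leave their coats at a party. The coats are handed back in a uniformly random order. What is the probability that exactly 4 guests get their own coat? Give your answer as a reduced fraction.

1/72

Choose which 4 of the 7 are fixed: C(7,4) = 35 ways.
The remaining 3 must have no fixed point: D(3) = 2.
P = 35·2/5040 = 1/72.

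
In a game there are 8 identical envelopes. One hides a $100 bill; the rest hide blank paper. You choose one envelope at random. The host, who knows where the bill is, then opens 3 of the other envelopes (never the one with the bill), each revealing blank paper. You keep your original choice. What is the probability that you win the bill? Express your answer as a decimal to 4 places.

The host can always open 3 empty envelopes regardless of your choice, so the reveals give no information about your original envelope.
P(win by staying) = 1/8 ≈ 0.1250.

0.1250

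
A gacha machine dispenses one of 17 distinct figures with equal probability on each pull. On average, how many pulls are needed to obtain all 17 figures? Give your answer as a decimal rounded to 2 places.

After i distinct types are collected, each trial gives a new one with probability (17−i)/17, so the expected wait for the next new type is 17/(17−i).
E = 17/17 + 17/16 + 17/15 + 17/14 + 17/13 + 17/12 + 17/11 + 17/10 + 17/9 + 17/8 + 17/7 + 17/6 + 17/5 + 17/4 + 17/3 + 17/2 + 17/1 = 42142223/720720 ≈ 58.47.

58.47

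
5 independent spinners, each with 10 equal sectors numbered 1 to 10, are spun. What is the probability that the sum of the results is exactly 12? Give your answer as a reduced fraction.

There are 10^5 = 100000 equally likely outcomes.
The number of ordered 5-tuples from {1,…,10} summing to 12 is 330.
P(sum = 12) = 330/100000 = 33/10000.

33/10000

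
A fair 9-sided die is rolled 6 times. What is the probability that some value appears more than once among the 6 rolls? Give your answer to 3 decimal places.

0.886

P(all 6 different) = 9/9 · 8/9 · ··· · 4/9 ≈ 0.114.
P(at least two equal) = 1 − 0.114 = 0.886.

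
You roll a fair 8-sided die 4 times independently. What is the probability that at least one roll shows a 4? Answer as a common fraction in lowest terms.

P(no roll shows a 4) = (7/8)^4 = 2401/4096.
P(at least one) = 1 − 2401/4096 = 1695/4096.

1695/4096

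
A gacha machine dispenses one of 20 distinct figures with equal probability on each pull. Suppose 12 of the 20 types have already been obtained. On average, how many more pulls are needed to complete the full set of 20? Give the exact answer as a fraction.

761/14

Starting from 12 distinct types, each trial gives a new one with probability (20−i)/20 when i types are held, so the wait for the next new type is 20/(20−i).
E = 20/8 + 20/7 + 20/6 + 20/5 + 20/4 + 20/3 + 20/2 + 20/1 = 761/14.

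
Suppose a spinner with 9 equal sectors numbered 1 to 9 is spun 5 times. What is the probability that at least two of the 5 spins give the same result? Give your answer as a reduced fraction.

P(all 5 different) = 9/9 · 8/9 · ··· · 5/9 = 560/2187.
P(at least two equal) = 1 − 560/2187 = 1627/2187.

1627/2187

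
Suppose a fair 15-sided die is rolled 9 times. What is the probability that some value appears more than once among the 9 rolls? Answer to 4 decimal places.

P(all 9 different) = 15/15 · 14/15 · ··· · 7/15 ≈ 0.0472.
P(at least two equal) = 1 − 0.0472 = 0.9528.

0.9528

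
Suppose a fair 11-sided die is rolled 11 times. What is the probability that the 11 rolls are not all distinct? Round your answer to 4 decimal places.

0.9999

P(all 11 different) = 11/11 · 10/11 · ··· · 1/11 ≈ 0.0001.
P(at least two equal) = 1 − 0.0001 = 0.9999.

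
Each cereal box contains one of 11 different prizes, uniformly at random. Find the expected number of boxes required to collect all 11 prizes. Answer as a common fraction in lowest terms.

After i distinct types are collected, each trial gives a new one with probability (11−i)/11, so the expected wait for the next new type is 11/(11−i).
E = 11/11 + 11/10 + 11/9 + 11/8 + 11/7 + 11/6 + 11/5 + 11/4 + 11/3 + 11/2 + 11/1 = 83711/2520.

83711/2520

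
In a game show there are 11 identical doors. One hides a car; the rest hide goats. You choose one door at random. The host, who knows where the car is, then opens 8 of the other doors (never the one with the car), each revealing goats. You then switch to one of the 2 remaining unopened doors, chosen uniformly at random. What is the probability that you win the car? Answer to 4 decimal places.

0.4545

Your original door holds the car with probability 1/11, so the other 10 collectively hold it with probability 10/11.
The host can always find 8 empty doors to open, so the reveals don't change that 10/11; it is now spread over the 2 remaining unopened doors.
P(win by switching) = (10/11) · (1/2) = 5/11 ≈ 0.4545.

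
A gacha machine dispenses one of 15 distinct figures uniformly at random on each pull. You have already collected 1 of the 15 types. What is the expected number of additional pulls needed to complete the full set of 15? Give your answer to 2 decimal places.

48.77

Starting from 1 distinct type, each trial gives a new one with probability (15−i)/15 when i types are held, so the wait for the next new type is 15/(15−i).
E = 15/14 + 15/13 + 15/12 + 15/11 + 15/10 + 15/9 + 15/8 + 15/7 + 15/6 + 15/5 + 15/4 + 15/3 + 15/2 + 15/1 = 1171733/24024 ≈ 48.77.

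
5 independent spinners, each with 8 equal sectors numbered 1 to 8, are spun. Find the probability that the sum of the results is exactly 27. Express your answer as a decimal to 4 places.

There are 8^5 = 32768 equally likely outcomes.
The number of ordered 5-tuples from {1,…,8} summing to 27 is 1750.
P(sum = 27) = 1750/32768 = 875/16384 ≈ 0.0534.

0.0534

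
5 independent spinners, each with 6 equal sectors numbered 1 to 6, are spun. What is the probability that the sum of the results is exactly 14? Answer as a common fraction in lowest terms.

There are 6^5 = 7776 equally likely outcomes.
The number of ordered 5-tuples from {1,…,6} summing to 14 is 540.
P(sum = 14) = 540/7776 = 5/72.

5/72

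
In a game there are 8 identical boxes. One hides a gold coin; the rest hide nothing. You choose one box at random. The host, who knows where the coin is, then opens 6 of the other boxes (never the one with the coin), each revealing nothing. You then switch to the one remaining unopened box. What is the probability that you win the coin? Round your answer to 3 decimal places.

Your original box holds the coin with probability 1/8, so the other 7 collectively hold it with probability 7/8.
The host can always find 6 empty boxes to open, so the reveals don't change that 7/8; it is now spread over the 1 remaining unopened box.
P(win by switching) = (7/8) · (1/1) = 7/8 ≈ 0.875.

0.875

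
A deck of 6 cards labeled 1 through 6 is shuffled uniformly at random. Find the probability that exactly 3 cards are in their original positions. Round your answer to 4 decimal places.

Choose which 3 of the 6 are fixed: C(6,3) = 20 ways.
The remaining 3 must have no fixed point: D(3) = 2.
P = 20·2/720 = 1/18 ≈ 0.0556.

0.0556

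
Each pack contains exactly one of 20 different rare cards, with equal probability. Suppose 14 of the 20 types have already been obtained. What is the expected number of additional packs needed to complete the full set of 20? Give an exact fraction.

Starting from 14 distinct types, each trial gives a new one with probability (20−i)/20 when i types are held, so the wait for the next new type is 20/(20−i).
E = 20/6 + 20/5 + 20/4 + 20/3 + 20/2 + 20/1 = 49.

49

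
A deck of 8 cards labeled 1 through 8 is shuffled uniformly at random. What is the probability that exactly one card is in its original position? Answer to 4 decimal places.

0.3679

Choose which one is fixed: C(8,1) = 8 ways.
The remaining 7 must have no fixed point: D(7) = 1854.
P = 8·1854/40320 = 103/280 ≈ 0.3679.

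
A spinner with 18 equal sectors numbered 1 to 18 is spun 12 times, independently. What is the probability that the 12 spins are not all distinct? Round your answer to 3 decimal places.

P(all 12 different) = 18/18 · 17/18 · ··· · 7/18 ≈ 0.008.
P(at least two equal) = 1 − 0.008 = 0.992.

0.992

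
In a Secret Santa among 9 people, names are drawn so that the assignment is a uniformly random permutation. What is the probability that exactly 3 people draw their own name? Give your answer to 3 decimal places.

0.061

Choose which 3 of the 9 are fixed: C(9,3) = 84 ways.
The remaining 6 must have no fixed point: D(6) = 265.
P = 84·265/362880 = 53/864 ≈ 0.061.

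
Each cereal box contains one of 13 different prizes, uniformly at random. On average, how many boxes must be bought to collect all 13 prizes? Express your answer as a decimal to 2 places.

After i distinct types are collected, each trial gives a new one with probability (13−i)/13, so the expected wait for the next new type is 13/(13−i).
E = 13/13 + 13/12 + 13/11 + 13/10 + 13/9 + 13/8 + 13/7 + 13/6 + 13/5 + 13/4 + 13/3 + 13/2 + 13/1 = 1145993/27720 ≈ 41.34.

41.34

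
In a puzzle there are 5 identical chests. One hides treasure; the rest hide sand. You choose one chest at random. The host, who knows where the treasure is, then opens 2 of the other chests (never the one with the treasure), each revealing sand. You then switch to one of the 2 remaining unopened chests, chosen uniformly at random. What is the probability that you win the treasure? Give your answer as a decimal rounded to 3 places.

Your original chest holds the treasure with probability 1/5, so the other 4 collectively hold it with probability 4/5.
The host can always find 2 empty chests to open, so the reveals don't change that 4/5; it is now spread over the 2 remaining unopened chests.
P(win by switching) = (4/5) · (1/2) = 2/5 ≈ 0.400.

0.400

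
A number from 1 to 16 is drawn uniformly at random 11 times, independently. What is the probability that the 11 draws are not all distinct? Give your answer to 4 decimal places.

0.9901

P(all 11 different) = 16/16 · 15/16 · ··· · 6/16 ≈ 0.0099.
P(at least two equal) = 1 − 0.0099 = 0.9901.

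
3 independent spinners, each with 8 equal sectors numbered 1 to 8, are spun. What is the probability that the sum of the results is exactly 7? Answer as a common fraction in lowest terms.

There are 8^3 = 512 equally likely outcomes.
The number of ordered 3-tuples from {1,…,8} summing to 7 is 15.
P(sum = 7) = 15/512.

15/512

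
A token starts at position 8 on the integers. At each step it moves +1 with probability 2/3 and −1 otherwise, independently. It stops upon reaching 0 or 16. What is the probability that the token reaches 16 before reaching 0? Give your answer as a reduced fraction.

Let r = q/p = (1/3)/(2/3) = 1/2. The recurrence P(i) = p·P(i+1) + q·P(i−1) with P(0)=0, P(16)=1 gives P(i) = (1 − r^i)/(1 − r^16).
P(8) = (1 − (1/2)^8) / (1 − (1/2)^16) = 256/257.

256/257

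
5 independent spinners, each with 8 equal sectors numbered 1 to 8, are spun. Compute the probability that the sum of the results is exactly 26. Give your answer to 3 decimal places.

0.061

There are 8^5 = 32768 equally likely outcomes.
The number of ordered 5-tuples from {1,…,8} summing to 26 is 2010.
P(sum = 26) = 2010/32768 = 1005/16384 ≈ 0.061.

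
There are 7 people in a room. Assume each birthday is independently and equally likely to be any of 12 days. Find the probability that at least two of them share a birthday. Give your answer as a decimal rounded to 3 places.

0.889

It's easier to compute the probability that all 7 are distinct.
P(all distinct) = 12/12 · 11/12 · ··· · 6/12 ≈ 0.111.
So the probability of at least one match is 1 − 0.111 = 0.889.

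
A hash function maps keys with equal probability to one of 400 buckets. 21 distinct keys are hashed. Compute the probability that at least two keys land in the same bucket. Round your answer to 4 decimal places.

It's easier to compute the probability that all 21 are distinct.
P(all distinct) = 400/400 · 399/400 · ··· · 380/400 ≈ 0.5861.
So the probability of at least one match is 1 − 0.5861 = 0.4139.

0.4139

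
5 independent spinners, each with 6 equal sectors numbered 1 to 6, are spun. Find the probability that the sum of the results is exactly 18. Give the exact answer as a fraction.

65/648

There are 6^5 = 7776 equally likely outcomes.
The number of ordered 5-tuples from {1,…,6} summing to 18 is 780.
P(sum = 18) = 780/7776 = 65/648.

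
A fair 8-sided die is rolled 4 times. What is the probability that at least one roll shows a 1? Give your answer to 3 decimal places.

P(no roll shows a 1) = (7/8)^4 ≈ 0.586.
P(at least one) = 1 − 0.586 = 0.414.

0.414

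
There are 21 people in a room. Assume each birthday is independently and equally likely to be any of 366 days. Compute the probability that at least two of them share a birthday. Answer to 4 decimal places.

It's easier to compute the probability that all 21 are distinct.
P(all distinct) = 366/366 · 365/366 · ··· · 346/366 ≈ 0.5572.
So the probability of at least one match is 1 − 0.5572 = 0.4428.

0.4428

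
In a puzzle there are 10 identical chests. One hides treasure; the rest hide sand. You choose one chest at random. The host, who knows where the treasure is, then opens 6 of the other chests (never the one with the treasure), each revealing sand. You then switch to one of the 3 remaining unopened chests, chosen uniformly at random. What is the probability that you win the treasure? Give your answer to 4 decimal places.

Your original chest holds the treasure with probability 1/10, so the other 9 collectively hold it with probability 9/10.
The host can always find 6 empty chests to open, so the reveals don't change that 9/10; it is now spread over the 3 remaining unopened chests.
P(win by switching) = (9/10) · (1/3) = 3/10 ≈ 0.3000.

0.3000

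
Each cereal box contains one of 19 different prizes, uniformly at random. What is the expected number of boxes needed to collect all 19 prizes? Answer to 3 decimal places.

67.407

After i distinct types are collected, each trial gives a new one with probability (19−i)/19, so the expected wait for the next new type is 19/(19−i).
E = 19/19 + 19/18 + 19/17 + 19/16 + 19/15 + 19/14 + 19/13 + 19/12 + 19/11 + 19/10 + 19/9 + 19/8 + 19/7 + 19/6 + 19/5 + 19/4 + 19/3 + 19/2 + 19/1 = 275295799/4084080 ≈ 67.407.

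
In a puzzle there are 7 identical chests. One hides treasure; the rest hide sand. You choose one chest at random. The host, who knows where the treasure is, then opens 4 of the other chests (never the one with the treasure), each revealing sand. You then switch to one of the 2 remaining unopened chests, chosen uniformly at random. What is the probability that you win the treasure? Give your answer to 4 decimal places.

0.4286

Your original chest holds the treasure with probability 1/7, so the other 6 collectively hold it with probability 6/7.
The host can always find 4 empty chests to open, so the reveals don't change that 6/7; it is now spread over the 2 remaining unopened chests.
P(win by switching) = (6/7) · (1/2) = 3/7 ≈ 0.4286.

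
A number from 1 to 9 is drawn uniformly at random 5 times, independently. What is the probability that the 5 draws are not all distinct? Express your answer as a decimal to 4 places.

0.7439

P(all 5 different) = 9/9 · 8/9 · ··· · 5/9 ≈ 0.2561.
P(at least two equal) = 1 − 0.2561 = 0.7439.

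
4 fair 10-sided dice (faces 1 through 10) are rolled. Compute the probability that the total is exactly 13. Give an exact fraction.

There are 10^4 = 10000 equally likely outcomes.
The number of ordered 4-tuples from {1,…,10} summing to 13 is 220.
P(sum = 13) = 220/10000 = 11/500.

11/500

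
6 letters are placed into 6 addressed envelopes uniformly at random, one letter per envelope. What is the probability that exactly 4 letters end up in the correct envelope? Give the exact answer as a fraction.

Choose which 4 of the 6 are fixed: C(6,4) = 15 ways.
The remaining 2 must have no fixed point: D(2) = 1.
P = 15·1/720 = 1/48.

1/48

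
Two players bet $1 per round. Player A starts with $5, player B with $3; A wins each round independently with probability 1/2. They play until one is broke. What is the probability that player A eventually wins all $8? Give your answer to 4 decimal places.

With a fair step, P(i) = ½P(i−1) + ½P(i+1) with P(0)=0, P(8)=1 has the linear solution P(i) = i/8.
P(5) = 5/8 ≈ 0.6250.

0.6250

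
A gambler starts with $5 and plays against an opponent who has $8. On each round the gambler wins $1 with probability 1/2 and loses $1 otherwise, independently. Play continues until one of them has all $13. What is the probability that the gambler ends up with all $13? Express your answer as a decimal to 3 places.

0.385

With a fair step, P(i) = ½P(i−1) + ½P(i+1) with P(0)=0, P(13)=1 has the linear solution P(i) = i/13.
P(5) = 5/13 ≈ 0.385.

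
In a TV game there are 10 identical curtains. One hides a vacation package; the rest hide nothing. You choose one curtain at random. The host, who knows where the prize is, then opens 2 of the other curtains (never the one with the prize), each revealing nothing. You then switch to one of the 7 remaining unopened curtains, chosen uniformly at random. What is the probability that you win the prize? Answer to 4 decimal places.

0.1286

Your original curtain holds the prize with probability 1/10, so the other 9 collectively hold it with probability 9/10.
The host can always find 2 empty curtains to open, so the reveals don't change that 9/10; it is now spread over the 7 remaining unopened curtains.
P(win by switching) = (9/10) · (1/7) = 9/70 ≈ 0.1286.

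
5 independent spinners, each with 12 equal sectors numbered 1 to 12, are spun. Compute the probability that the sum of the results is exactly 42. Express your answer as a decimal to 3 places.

There are 12^5 = 248832 equally likely outcomes.
The number of ordered 5-tuples from {1,…,12} summing to 42 is 6265.
P(sum = 42) = 6265/248832 ≈ 0.025.

0.025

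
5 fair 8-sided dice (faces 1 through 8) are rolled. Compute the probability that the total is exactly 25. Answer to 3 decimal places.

There are 8^5 = 32768 equally likely outcomes.
The number of ordered 5-tuples from {1,…,8} summing to 25 is 2226.
P(sum = 25) = 2226/32768 = 1113/16384 ≈ 0.068.

0.068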